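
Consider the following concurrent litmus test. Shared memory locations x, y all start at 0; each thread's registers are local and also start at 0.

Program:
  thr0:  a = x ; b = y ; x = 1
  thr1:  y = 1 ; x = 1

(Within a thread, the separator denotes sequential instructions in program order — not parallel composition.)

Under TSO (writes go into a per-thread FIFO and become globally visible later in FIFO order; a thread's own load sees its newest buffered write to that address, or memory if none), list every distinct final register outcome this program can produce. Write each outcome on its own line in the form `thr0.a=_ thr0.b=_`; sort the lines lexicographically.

thr0.a=0 thr0.b=0
thr0.a=0 thr0.b=1
thr0.a=1 thr0.b=1

outcome vector order: (thr0.a,thr0.b)
|TSO outcomes| = 3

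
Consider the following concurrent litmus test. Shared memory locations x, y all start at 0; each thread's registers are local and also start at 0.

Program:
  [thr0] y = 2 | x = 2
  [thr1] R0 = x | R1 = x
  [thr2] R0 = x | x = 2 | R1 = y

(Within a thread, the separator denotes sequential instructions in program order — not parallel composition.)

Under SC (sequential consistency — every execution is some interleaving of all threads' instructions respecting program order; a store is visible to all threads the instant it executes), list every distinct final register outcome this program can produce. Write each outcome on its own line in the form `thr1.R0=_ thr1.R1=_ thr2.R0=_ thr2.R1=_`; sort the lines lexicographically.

outcome vector order: (thr1.R0,thr1.R1,thr2.R0,thr2.R1)
|SC outcomes| = 9

thr1.R0=0 thr1.R1=0 thr2.R0=0 thr2.R1=0
thr1.R0=0 thr1.R1=0 thr2.R0=0 thr2.R1=2
thr1.R0=0 thr1.R1=0 thr2.R0=2 thr2.R1=2
thr1.R0=0 thr1.R1=2 thr2.R0=0 thr2.R1=0
thr1.R0=0 thr1.R1=2 thr2.R0=0 thr2.R1=2
thr1.R0=0 thr1.R1=2 thr2.R0=2 thr2.R1=2
thr1.R0=2 thr1.R1=2 thr2.R0=0 thr2.R1=0
thr1.R0=2 thr1.R1=2 thr2.R0=0 thr2.R1=2
thr1.R0=2 thr1.R1=2 thr2.R0=2 thr2.R1=2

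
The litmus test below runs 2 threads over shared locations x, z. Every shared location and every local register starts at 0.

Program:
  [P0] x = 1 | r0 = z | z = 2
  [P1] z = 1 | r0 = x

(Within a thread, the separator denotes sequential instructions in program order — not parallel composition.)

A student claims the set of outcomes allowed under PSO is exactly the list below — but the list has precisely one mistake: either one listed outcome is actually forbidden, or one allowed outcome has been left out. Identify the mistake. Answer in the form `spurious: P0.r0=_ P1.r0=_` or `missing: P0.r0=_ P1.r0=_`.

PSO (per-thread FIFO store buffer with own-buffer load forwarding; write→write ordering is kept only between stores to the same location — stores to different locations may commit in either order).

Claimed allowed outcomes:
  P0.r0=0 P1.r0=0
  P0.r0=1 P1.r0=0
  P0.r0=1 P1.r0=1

outcome vector order: (P0.r0,P1.r0)
PSO: 4 outcomes — {<0 0>, <0 1>, <1 0>, <1 1>}
PSO∖claimed = {<0 1>}

missing: P0.r0=0 P1.r0=1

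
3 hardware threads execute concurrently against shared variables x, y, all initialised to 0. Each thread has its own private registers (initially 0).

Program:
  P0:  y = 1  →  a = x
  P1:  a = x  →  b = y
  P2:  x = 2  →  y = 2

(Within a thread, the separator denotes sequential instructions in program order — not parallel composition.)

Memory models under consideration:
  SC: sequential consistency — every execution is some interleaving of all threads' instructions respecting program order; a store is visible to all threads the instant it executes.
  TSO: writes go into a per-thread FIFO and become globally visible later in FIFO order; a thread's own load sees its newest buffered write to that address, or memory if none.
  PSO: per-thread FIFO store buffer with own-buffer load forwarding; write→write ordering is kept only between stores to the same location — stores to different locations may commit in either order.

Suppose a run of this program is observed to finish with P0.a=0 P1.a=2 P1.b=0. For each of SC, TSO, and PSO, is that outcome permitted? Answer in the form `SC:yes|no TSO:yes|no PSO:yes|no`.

SC:no TSO:yes PSO:yes

outcome vector order: (P0.a,P1.a,P1.b)
under SC → 000, 001, 002, 021, 022, 200, 201, 202, 220, 221, 222
under TSO → 000, 001, 002, 020, 021, 022, 200, 201, 202, 220, 221, 222
under PSO → 000, 001, 002, 020, 021, 022, 200, 201, 202, 220, 221, 222
target 020 ∈ {TSO,PSO}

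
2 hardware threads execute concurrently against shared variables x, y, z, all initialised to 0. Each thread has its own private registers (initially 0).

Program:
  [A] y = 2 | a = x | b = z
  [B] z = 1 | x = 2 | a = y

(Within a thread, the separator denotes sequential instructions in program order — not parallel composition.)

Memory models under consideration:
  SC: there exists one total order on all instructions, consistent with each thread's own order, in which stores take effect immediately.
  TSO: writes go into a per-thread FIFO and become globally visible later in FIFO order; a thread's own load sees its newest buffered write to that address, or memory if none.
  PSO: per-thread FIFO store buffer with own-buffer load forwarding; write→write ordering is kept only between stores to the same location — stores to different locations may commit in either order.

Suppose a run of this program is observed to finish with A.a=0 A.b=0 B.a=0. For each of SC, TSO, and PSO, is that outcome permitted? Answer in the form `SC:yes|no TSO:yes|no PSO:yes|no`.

outcome vector order: (A.a,A.b,B.a)
[SC] allowed = {(0,0,2) (0,1,2) (2,1,0) (2,1,2)}
[TSO] allowed = {(0,0,0) (0,0,2) (0,1,0) (0,1,2) (2,1,0) (2,1,2)}
[PSO] allowed = {(0,0,0) (0,0,2) (0,1,0) (0,1,2) (2,0,0) (2,0,2) (2,1,0) (2,1,2)}
target (0,0,0) ∈ {TSO,PSO}

SC:no TSO:yes PSO:yes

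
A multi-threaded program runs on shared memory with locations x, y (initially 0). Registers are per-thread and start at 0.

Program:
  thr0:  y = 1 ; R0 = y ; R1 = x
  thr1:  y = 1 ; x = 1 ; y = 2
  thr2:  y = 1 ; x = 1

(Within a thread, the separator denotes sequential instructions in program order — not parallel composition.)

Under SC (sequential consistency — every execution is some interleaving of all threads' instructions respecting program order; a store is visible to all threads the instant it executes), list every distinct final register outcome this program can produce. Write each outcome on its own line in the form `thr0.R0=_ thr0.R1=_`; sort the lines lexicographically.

outcome vector order: (thr0.R0,thr0.R1)
|SC outcomes| = 3

thr0.R0=1 thr0.R1=0
thr0.R0=1 thr0.R1=1
thr0.R0=2 thr0.R1=1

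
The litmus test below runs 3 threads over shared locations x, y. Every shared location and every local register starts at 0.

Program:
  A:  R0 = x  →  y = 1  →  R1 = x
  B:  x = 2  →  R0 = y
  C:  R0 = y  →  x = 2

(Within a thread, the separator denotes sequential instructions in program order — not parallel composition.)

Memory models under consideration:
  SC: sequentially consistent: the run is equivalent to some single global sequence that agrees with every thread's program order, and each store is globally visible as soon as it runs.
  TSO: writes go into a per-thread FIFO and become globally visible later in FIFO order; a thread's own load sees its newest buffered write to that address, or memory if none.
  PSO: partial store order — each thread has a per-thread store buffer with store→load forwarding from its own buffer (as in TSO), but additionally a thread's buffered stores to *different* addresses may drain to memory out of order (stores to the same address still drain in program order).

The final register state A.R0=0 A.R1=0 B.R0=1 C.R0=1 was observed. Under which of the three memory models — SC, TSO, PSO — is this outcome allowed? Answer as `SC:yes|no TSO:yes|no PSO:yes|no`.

SC:yes TSO:yes PSO:yes

outcome vector order: (A.R0,A.R1,B.R0,C.R0)
SC (10): (0,0,1,0) (0,0,1,1) (0,2,0,0) (0,2,0,1) (0,2,1,0) (0,2,1,1) (2,2,0,0) (2,2,0,1) (2,2,1,0) (2,2,1,1)
TSO (12): (0,0,0,0) (0,0,0,1) (0,0,1,0) (0,0,1,1) (0,2,0,0) (0,2,0,1) (0,2,1,0) (0,2,1,1) (2,2,0,0) (2,2,0,1) (2,2,1,0) (2,2,1,1)
PSO (12): (0,0,0,0) (0,0,0,1) (0,0,1,0) (0,0,1,1) (0,2,0,0) (0,2,0,1) (0,2,1,0) (0,2,1,1) (2,2,0,0) (2,2,0,1) (2,2,1,0) (2,2,1,1)
target (0,0,1,1) ∈ {SC,TSO,PSO}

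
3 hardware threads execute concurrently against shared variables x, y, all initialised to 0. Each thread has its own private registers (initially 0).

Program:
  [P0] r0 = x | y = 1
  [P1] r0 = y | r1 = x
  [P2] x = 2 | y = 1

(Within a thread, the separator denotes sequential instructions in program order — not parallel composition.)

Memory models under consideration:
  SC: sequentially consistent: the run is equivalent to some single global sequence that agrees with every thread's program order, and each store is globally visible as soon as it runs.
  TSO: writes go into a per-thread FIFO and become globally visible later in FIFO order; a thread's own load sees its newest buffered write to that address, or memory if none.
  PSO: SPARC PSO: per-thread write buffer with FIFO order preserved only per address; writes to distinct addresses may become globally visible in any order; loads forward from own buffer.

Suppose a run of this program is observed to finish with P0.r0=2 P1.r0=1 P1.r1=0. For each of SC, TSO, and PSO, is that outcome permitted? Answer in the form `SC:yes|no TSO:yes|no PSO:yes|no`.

SC:no TSO:no PSO:yes

outcome vector order: (P0.r0,P1.r0,P1.r1)
SC (7): (0,0,0) (0,0,2) (0,1,0) (0,1,2) (2,0,0) (2,0,2) (2,1,2)
TSO (7): (0,0,0) (0,0,2) (0,1,0) (0,1,2) (2,0,0) (2,0,2) (2,1,2)
PSO (8): (0,0,0) (0,0,2) (0,1,0) (0,1,2) (2,0,0) (2,0,2) (2,1,0) (2,1,2)
target (2,1,0) ∈ {PSO}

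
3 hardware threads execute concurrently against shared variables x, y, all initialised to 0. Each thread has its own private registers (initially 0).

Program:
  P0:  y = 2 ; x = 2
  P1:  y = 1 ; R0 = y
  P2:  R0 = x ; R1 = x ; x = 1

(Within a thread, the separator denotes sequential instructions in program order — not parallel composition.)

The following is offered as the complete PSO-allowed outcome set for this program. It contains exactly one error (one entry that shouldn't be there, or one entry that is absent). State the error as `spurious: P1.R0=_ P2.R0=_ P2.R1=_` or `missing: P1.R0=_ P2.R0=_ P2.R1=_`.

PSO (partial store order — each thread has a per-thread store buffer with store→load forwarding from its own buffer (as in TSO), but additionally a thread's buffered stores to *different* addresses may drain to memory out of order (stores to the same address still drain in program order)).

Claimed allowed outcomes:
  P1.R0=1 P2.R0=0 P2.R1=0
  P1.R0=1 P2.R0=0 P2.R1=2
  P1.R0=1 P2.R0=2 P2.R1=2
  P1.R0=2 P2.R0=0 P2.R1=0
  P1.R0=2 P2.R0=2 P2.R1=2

outcome vector order: (P1.R0,P2.R0,P2.R1)
PSO (6): 100 102 122 200 202 222
PSO∖claimed = {202}

missing: P1.R0=2 P2.R0=0 P2.R1=2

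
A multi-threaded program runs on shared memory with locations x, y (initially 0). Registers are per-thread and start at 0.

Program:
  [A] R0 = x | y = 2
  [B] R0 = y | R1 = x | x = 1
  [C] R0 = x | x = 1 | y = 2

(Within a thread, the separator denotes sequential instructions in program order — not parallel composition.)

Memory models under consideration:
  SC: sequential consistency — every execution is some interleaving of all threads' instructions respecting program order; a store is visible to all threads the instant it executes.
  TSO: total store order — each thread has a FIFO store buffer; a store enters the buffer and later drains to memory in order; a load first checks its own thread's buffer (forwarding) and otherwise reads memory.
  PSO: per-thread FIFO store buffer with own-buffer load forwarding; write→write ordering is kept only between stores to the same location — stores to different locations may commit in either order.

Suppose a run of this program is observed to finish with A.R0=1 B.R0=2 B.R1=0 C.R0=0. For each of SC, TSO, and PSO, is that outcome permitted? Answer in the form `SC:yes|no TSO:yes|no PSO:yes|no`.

SC:no TSO:no PSO:yes

outcome vector order: (A.R0,B.R0,B.R1,C.R0)
SC: 10 outcomes — {0/0/0/0, 0/0/0/1, 0/0/1/0, 0/2/0/0, 0/2/0/1, 0/2/1/0, 1/0/0/0, 1/0/0/1, 1/0/1/0, 1/2/1/0}
TSO: 10 outcomes — {0/0/0/0, 0/0/0/1, 0/0/1/0, 0/2/0/0, 0/2/0/1, 0/2/1/0, 1/0/0/0, 1/0/0/1, 1/0/1/0, 1/2/1/0}
PSO: 11 outcomes — {0/0/0/0, 0/0/0/1, 0/0/1/0, 0/2/0/0, 0/2/0/1, 0/2/1/0, 1/0/0/0, 1/0/0/1, 1/0/1/0, 1/2/0/0, 1/2/1/0}
target 1/2/0/0 ∈ {PSO}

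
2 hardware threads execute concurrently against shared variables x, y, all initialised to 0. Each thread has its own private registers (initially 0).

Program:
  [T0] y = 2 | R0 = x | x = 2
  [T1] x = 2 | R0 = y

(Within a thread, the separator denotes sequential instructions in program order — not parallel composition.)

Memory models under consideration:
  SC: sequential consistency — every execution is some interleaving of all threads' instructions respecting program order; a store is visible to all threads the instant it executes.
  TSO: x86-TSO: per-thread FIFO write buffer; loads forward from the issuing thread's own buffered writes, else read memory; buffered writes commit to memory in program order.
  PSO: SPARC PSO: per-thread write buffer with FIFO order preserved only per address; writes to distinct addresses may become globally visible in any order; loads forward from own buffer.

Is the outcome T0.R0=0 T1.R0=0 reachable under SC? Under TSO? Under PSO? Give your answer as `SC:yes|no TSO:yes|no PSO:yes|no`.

SC:no TSO:yes PSO:yes

outcome vector order: (T0.R0,T1.R0)
[SC] allowed = {02, 20, 22}
[TSO] allowed = {00, 02, 20, 22}
[PSO] allowed = {00, 02, 20, 22}
target 00 ∈ {TSO,PSO}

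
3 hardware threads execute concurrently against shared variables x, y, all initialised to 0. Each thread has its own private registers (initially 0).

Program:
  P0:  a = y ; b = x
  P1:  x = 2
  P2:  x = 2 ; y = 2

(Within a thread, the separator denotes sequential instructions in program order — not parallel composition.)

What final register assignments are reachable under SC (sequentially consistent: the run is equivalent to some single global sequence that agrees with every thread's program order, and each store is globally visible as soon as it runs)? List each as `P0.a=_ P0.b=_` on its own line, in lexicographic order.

P0.a=0 P0.b=0
P0.a=0 P0.b=2
P0.a=2 P0.b=2

outcome vector order: (P0.a,P0.b)
|SC outcomes| = 3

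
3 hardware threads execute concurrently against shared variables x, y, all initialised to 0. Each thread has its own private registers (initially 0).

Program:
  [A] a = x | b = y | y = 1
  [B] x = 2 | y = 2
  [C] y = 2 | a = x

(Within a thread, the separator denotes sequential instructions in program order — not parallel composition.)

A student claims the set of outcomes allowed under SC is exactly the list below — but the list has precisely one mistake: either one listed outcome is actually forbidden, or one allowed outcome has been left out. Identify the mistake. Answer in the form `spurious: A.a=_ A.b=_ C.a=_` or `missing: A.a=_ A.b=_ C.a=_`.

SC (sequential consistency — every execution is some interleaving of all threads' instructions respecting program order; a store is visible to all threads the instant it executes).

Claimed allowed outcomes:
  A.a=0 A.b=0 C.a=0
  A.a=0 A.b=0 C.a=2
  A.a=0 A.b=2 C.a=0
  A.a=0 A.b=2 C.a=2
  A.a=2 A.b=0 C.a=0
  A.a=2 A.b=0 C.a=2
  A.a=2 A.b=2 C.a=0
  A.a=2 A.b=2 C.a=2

outcome vector order: (A.a,A.b,C.a)
under SC → 0/0/0, 0/0/2, 0/2/0, 0/2/2, 2/0/2, 2/2/0, 2/2/2
claimed∖SC = {2/0/0}

spurious: A.a=2 A.b=0 C.a=0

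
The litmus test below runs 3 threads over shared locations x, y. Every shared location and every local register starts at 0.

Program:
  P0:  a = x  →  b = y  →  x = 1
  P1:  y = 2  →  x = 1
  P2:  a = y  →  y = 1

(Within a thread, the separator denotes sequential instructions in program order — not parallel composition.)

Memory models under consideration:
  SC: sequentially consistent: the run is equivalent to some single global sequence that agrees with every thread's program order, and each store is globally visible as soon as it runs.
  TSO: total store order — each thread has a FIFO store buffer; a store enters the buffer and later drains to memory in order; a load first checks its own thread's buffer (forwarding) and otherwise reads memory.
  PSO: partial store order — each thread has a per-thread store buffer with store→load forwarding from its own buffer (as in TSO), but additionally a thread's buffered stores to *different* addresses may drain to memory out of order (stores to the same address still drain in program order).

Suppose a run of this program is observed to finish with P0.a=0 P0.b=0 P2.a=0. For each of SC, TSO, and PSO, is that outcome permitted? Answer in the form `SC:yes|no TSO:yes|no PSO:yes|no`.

outcome vector order: (P0.a,P0.b,P2.a)
under SC → 000 002 010 012 020 022 110 112 120 122
under TSO → 000 002 010 012 020 022 110 112 120 122
under PSO → 000 002 010 012 020 022 100 102 110 112 120 122
target 000 ∈ {SC,TSO,PSO}

SC:yes TSO:yes PSO:yes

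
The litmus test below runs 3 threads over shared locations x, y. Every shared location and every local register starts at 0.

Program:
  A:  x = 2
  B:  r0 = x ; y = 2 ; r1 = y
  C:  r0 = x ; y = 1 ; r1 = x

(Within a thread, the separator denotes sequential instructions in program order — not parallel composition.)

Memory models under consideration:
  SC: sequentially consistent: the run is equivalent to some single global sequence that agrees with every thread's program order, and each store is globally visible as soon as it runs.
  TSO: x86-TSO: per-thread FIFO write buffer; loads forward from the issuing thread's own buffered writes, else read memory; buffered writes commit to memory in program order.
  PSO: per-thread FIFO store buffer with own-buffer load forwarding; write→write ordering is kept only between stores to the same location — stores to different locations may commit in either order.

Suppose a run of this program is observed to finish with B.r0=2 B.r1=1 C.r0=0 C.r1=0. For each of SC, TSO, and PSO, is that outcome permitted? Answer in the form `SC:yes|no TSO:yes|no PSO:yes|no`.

outcome vector order: (B.r0,B.r1,C.r0,C.r1)
SC: 11 outcomes — {0100 0102 0122 0200 0202 0222 2102 2122 2200 2202 2222}
TSO: 12 outcomes — {0100 0102 0122 0200 0202 0222 2100 2102 2122 2200 2202 2222}
PSO: 12 outcomes — {0100 0102 0122 0200 0202 0222 2100 2102 2122 2200 2202 2222}
target 2100 ∈ {TSO,PSO}

SC:no TSO:yes PSO:yes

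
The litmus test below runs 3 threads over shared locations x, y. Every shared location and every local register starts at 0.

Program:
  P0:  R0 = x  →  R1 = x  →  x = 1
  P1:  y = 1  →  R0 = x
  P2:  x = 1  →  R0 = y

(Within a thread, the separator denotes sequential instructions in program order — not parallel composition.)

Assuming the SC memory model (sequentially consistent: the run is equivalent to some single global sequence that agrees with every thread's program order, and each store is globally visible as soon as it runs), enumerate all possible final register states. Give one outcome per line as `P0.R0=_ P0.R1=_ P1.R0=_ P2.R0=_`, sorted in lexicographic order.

outcome vector order: (P0.R0,P0.R1,P1.R0,P2.R0)
|SC outcomes| = 9

P0.R0=0 P0.R1=0 P1.R0=0 P2.R0=1
P0.R0=0 P0.R1=0 P1.R0=1 P2.R0=0
P0.R0=0 P0.R1=0 P1.R0=1 P2.R0=1
P0.R0=0 P0.R1=1 P1.R0=0 P2.R0=1
P0.R0=0 P0.R1=1 P1.R0=1 P2.R0=0
P0.R0=0 P0.R1=1 P1.R0=1 P2.R0=1
P0.R0=1 P0.R1=1 P1.R0=0 P2.R0=1
P0.R0=1 P0.R1=1 P1.R0=1 P2.R0=0
P0.R0=1 P0.R1=1 P1.R0=1 P2.R0=1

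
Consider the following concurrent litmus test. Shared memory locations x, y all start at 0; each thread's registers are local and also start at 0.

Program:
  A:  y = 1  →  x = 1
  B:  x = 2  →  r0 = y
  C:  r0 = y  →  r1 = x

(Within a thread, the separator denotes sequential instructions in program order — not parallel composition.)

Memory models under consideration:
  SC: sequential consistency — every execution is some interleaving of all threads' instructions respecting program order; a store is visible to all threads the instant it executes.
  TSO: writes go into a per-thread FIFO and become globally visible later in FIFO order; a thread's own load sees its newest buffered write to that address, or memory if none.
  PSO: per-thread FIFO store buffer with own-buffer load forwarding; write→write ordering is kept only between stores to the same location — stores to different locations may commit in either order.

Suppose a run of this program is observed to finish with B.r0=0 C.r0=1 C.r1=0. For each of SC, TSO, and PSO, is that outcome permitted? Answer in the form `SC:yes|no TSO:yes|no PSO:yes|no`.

outcome vector order: (B.r0,C.r0,C.r1)
SC: 11 outcomes — {(0,0,0) (0,0,1) (0,0,2) (0,1,1) (0,1,2) (1,0,0) (1,0,1) (1,0,2) (1,1,0) (1,1,1) (1,1,2)}
TSO: 12 outcomes — {(0,0,0) (0,0,1) (0,0,2) (0,1,0) (0,1,1) (0,1,2) (1,0,0) (1,0,1) (1,0,2) (1,1,0) (1,1,1) (1,1,2)}
PSO: 12 outcomes — {(0,0,0) (0,0,1) (0,0,2) (0,1,0) (0,1,1) (0,1,2) (1,0,0) (1,0,1) (1,0,2) (1,1,0) (1,1,1) (1,1,2)}
target (0,1,0) ∈ {TSO,PSO}

SC:no TSO:yes PSO:yes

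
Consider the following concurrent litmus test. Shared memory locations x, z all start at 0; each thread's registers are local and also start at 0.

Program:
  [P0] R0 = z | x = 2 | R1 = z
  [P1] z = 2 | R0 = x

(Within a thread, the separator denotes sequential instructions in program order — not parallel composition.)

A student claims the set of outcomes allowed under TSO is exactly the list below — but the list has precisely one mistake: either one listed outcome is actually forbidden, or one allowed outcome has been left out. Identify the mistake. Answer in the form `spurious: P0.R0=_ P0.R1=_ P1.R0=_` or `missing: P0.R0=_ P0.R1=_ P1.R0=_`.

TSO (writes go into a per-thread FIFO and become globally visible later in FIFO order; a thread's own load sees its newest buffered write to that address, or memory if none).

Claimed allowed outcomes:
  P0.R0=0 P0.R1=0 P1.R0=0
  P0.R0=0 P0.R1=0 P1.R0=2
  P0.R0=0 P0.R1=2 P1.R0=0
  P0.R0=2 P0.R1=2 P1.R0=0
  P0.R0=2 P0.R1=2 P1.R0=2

outcome vector order: (P0.R0,P0.R1,P1.R0)
under TSO → (0,0,0) (0,0,2) (0,2,0) (0,2,2) (2,2,0) (2,2,2)
TSO∖claimed = {(0,2,2)}

missing: P0.R0=0 P0.R1=2 P1.R0=2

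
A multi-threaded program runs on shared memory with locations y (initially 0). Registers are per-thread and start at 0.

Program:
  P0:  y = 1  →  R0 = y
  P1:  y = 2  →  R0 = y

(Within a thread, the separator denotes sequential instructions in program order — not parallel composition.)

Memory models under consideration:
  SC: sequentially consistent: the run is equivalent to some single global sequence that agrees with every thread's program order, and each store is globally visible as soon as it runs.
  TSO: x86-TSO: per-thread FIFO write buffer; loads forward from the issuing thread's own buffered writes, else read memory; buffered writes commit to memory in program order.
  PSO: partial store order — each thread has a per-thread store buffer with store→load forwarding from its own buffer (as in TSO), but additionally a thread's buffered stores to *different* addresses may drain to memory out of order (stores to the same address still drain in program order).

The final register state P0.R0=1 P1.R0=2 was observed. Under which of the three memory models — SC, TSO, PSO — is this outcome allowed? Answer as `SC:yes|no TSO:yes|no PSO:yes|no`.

outcome vector order: (P0.R0,P1.R0)
SC (3): <1 1>, <1 2>, <2 2>
TSO (3): <1 1>, <1 2>, <2 2>
PSO (3): <1 1>, <1 2>, <2 2>
target <1 2> ∈ {SC,TSO,PSO}

SC:yes TSO:yes PSO:yes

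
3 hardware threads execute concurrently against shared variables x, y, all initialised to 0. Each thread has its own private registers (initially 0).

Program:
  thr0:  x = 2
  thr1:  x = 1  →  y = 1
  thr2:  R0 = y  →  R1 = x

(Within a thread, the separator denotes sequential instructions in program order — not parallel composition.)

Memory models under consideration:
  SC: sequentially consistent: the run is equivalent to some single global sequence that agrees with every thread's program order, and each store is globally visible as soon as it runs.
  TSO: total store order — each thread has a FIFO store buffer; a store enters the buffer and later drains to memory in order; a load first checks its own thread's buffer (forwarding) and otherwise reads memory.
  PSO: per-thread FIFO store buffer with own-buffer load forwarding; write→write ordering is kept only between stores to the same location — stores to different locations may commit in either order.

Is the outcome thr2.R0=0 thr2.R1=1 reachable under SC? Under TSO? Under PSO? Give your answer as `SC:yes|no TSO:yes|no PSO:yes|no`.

outcome vector order: (thr2.R0,thr2.R1)
under SC → 00 01 02 11 12
under TSO → 00 01 02 11 12
under PSO → 00 01 02 10 11 12
target 01 ∈ {SC,TSO,PSO}

SC:yes TSO:yes PSO:yes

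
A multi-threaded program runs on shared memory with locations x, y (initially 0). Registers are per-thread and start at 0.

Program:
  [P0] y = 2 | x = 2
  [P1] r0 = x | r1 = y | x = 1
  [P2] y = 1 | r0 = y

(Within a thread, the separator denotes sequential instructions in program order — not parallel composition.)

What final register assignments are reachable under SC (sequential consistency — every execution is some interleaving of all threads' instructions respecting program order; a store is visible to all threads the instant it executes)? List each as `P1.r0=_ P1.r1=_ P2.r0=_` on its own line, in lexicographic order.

P1.r0=0 P1.r1=0 P2.r0=1
P1.r0=0 P1.r1=0 P2.r0=2
P1.r0=0 P1.r1=1 P2.r0=1
P1.r0=0 P1.r1=1 P2.r0=2
P1.r0=0 P1.r1=2 P2.r0=1
P1.r0=0 P1.r1=2 P2.r0=2
P1.r0=2 P1.r1=1 P2.r0=1
P1.r0=2 P1.r1=2 P2.r0=1
P1.r0=2 P1.r1=2 P2.r0=2

outcome vector order: (P1.r0,P1.r1,P2.r0)
|SC outcomes| = 9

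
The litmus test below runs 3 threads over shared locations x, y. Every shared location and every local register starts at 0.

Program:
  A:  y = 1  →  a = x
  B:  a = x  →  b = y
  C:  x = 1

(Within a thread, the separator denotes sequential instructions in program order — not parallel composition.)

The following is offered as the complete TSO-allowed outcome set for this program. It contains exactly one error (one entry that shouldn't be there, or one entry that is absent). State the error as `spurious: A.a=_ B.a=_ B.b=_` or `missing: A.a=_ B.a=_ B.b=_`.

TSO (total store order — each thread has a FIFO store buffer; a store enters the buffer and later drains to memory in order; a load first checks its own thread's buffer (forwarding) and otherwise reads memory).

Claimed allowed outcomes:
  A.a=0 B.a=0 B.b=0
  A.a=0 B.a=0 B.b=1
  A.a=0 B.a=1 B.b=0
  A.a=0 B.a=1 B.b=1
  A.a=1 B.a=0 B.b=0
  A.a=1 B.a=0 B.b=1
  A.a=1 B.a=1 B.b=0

missing: A.a=1 B.a=1 B.b=1

outcome vector order: (A.a,B.a,B.b)
under TSO → 000; 001; 010; 011; 100; 101; 110; 111
TSO∖claimed = {111}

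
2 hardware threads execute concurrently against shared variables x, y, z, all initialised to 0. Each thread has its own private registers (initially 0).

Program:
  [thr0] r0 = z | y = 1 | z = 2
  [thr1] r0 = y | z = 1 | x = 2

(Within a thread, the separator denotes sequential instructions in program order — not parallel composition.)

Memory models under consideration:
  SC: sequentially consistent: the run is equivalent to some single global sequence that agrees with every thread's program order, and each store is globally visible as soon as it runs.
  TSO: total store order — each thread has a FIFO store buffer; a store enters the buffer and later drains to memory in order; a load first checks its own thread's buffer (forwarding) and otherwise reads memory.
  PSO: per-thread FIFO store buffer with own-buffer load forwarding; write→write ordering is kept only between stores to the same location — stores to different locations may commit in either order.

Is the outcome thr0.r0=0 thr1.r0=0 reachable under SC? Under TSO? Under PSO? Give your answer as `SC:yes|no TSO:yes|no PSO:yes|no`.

outcome vector order: (thr0.r0,thr1.r0)
SC (3): 0/0, 0/1, 1/0
TSO (3): 0/0, 0/1, 1/0
PSO (3): 0/0, 0/1, 1/0
target 0/0 ∈ {SC,TSO,PSO}

SC:yes TSO:yes PSO:yes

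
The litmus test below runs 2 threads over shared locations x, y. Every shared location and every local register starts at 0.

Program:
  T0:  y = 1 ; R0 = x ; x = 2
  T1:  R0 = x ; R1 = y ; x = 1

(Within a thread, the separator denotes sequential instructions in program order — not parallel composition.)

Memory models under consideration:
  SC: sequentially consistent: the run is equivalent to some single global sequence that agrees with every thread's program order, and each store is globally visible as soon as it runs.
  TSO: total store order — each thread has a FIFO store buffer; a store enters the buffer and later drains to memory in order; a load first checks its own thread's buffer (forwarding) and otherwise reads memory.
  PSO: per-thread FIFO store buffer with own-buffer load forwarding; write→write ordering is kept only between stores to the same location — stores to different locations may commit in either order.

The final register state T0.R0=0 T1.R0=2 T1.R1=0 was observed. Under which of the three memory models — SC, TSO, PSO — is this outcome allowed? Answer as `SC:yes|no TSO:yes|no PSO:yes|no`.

SC:no TSO:no PSO:yes

outcome vector order: (T0.R0,T1.R0,T1.R1)
[SC] allowed = {<0 0 0>; <0 0 1>; <0 2 1>; <1 0 0>; <1 0 1>}
[TSO] allowed = {<0 0 0>; <0 0 1>; <0 2 1>; <1 0 0>; <1 0 1>}
[PSO] allowed = {<0 0 0>; <0 0 1>; <0 2 0>; <0 2 1>; <1 0 0>; <1 0 1>}
target <0 2 0> ∈ {PSO}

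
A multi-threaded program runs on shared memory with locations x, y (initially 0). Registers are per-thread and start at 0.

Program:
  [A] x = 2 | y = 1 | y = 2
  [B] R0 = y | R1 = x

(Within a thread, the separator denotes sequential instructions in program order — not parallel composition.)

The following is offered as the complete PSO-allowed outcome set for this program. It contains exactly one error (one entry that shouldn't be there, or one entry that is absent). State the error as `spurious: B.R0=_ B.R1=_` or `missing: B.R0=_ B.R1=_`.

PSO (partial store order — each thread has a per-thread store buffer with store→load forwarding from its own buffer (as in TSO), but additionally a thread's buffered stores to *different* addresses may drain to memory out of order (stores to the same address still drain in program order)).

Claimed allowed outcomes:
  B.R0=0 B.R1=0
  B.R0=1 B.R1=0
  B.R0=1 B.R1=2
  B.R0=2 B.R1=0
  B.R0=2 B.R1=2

outcome vector order: (B.R0,B.R1)
PSO: 6 outcomes — {(0,0), (0,2), (1,0), (1,2), (2,0), (2,2)}
PSO∖claimed = {(0,2)}

missing: B.R0=0 B.R1=2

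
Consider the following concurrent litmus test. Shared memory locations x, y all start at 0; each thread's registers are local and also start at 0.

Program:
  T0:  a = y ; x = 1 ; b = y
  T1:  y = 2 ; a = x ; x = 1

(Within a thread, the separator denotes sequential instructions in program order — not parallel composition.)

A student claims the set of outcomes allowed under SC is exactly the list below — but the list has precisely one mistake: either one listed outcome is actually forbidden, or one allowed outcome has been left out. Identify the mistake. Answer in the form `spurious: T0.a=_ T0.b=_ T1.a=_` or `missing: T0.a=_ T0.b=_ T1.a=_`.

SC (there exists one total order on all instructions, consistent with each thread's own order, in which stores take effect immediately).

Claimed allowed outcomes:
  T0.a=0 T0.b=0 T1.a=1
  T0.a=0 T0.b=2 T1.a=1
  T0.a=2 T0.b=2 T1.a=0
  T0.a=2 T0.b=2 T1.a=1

missing: T0.a=0 T0.b=2 T1.a=0

outcome vector order: (T0.a,T0.b,T1.a)
[SC] allowed = {<0 0 1> <0 2 0> <0 2 1> <2 2 0> <2 2 1>}
SC∖claimed = {<0 2 0>}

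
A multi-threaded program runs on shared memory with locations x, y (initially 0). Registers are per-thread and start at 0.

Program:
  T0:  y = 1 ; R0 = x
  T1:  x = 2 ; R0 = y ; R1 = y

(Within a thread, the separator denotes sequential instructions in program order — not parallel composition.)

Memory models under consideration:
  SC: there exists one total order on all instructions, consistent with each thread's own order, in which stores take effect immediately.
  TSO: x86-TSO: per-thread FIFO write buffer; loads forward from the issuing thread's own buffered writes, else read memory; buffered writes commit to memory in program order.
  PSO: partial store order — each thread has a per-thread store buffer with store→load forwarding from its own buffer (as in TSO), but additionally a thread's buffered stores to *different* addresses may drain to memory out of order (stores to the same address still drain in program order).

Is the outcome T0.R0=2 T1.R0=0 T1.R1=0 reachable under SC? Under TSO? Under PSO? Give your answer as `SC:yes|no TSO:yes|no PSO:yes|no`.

SC:yes TSO:yes PSO:yes

outcome vector order: (T0.R0,T1.R0,T1.R1)
under SC → 0/1/1; 2/0/0; 2/0/1; 2/1/1
under TSO → 0/0/0; 0/0/1; 0/1/1; 2/0/0; 2/0/1; 2/1/1
under PSO → 0/0/0; 0/0/1; 0/1/1; 2/0/0; 2/0/1; 2/1/1
target 2/0/0 ∈ {SC,TSO,PSO}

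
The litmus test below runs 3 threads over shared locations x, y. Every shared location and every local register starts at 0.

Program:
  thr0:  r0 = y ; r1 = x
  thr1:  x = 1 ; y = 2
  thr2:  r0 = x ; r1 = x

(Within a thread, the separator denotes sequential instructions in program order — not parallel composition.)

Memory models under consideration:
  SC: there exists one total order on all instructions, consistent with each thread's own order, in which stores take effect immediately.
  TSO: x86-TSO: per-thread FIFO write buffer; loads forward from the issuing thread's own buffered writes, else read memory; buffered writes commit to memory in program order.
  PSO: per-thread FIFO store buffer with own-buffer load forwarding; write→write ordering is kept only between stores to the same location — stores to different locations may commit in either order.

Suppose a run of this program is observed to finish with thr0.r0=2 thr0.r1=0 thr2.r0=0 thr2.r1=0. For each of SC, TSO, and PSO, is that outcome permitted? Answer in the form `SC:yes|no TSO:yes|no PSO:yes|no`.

SC:no TSO:no PSO:yes

outcome vector order: (thr0.r0,thr0.r1,thr2.r0,thr2.r1)
SC (9): <0 0 0 0>, <0 0 0 1>, <0 0 1 1>, <0 1 0 0>, <0 1 0 1>, <0 1 1 1>, <2 1 0 0>, <2 1 0 1>, <2 1 1 1>
TSO (9): <0 0 0 0>, <0 0 0 1>, <0 0 1 1>, <0 1 0 0>, <0 1 0 1>, <0 1 1 1>, <2 1 0 0>, <2 1 0 1>, <2 1 1 1>
PSO (12): <0 0 0 0>, <0 0 0 1>, <0 0 1 1>, <0 1 0 0>, <0 1 0 1>, <0 1 1 1>, <2 0 0 0>, <2 0 0 1>, <2 0 1 1>, <2 1 0 0>, <2 1 0 1>, <2 1 1 1>
target <2 0 0 0> ∈ {PSO}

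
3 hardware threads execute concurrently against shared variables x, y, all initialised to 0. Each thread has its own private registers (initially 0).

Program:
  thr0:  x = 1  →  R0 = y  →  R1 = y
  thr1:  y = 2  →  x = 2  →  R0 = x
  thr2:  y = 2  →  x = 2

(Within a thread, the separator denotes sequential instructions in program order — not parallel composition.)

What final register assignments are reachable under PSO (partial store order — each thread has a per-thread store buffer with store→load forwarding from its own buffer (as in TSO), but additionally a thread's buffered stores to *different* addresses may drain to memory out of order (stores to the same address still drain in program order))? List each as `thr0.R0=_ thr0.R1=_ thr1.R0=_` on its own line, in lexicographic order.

thr0.R0=0 thr0.R1=0 thr1.R0=1
thr0.R0=0 thr0.R1=0 thr1.R0=2
thr0.R0=0 thr0.R1=2 thr1.R0=1
thr0.R0=0 thr0.R1=2 thr1.R0=2
thr0.R0=2 thr0.R1=2 thr1.R0=1
thr0.R0=2 thr0.R1=2 thr1.R0=2

outcome vector order: (thr0.R0,thr0.R1,thr1.R0)
|PSO outcomes| = 6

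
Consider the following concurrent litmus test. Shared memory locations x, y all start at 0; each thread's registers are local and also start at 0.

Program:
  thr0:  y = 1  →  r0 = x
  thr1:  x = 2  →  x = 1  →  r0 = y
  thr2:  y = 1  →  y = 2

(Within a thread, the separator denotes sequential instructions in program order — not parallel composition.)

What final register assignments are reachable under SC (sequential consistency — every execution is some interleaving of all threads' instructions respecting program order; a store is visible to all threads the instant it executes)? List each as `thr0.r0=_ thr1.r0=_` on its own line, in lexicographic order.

thr0.r0=0 thr1.r0=1
thr0.r0=0 thr1.r0=2
thr0.r0=1 thr1.r0=0
thr0.r0=1 thr1.r0=1
thr0.r0=1 thr1.r0=2
thr0.r0=2 thr1.r0=1
thr0.r0=2 thr1.r0=2

outcome vector order: (thr0.r0,thr1.r0)
|SC outcomes| = 7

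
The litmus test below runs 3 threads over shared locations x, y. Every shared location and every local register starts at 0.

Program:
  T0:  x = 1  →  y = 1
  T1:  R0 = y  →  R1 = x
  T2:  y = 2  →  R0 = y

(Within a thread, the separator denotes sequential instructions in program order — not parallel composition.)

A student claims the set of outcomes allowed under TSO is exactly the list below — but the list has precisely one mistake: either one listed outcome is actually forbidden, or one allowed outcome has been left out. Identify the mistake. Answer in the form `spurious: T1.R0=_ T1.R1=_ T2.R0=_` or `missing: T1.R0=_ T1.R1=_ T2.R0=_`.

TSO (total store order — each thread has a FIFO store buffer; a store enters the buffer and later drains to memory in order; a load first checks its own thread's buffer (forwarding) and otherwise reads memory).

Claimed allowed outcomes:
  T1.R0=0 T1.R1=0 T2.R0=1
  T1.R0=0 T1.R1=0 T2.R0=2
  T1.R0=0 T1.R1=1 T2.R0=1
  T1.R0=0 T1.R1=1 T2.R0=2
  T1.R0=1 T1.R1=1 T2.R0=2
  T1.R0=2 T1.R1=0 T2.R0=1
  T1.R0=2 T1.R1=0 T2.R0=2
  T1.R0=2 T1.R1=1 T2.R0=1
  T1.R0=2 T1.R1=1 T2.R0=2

missing: T1.R0=1 T1.R1=1 T2.R0=1

outcome vector order: (T1.R0,T1.R1,T2.R0)
TSO (10): <0 0 1>, <0 0 2>, <0 1 1>, <0 1 2>, <1 1 1>, <1 1 2>, <2 0 1>, <2 0 2>, <2 1 1>, <2 1 2>
TSO∖claimed = {<1 1 1>}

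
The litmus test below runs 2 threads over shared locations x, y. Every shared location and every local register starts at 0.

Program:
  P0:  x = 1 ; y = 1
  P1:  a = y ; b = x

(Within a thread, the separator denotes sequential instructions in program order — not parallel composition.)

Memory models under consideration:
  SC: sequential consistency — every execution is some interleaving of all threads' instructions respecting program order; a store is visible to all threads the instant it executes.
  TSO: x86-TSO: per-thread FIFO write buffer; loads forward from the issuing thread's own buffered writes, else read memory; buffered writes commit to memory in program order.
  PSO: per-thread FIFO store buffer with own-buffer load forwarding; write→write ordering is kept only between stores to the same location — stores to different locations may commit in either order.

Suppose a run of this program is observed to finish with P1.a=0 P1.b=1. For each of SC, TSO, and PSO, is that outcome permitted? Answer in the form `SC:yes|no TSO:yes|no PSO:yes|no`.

SC:yes TSO:yes PSO:yes

outcome vector order: (P1.a,P1.b)
SC: 3 outcomes — {00, 01, 11}
TSO: 3 outcomes — {00, 01, 11}
PSO: 4 outcomes — {00, 01, 10, 11}
target 01 ∈ {SC,TSO,PSO}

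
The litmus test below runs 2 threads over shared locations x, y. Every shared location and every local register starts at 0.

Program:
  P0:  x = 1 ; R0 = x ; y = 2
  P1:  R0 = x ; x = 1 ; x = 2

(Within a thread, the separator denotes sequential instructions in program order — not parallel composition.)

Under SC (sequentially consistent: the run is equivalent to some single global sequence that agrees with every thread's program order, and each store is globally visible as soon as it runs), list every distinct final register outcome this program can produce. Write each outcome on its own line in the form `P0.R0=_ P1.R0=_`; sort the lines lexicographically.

P0.R0=1 P1.R0=0
P0.R0=1 P1.R0=1
P0.R0=2 P1.R0=0
P0.R0=2 P1.R0=1

outcome vector order: (P0.R0,P1.R0)
|SC outcomes| = 4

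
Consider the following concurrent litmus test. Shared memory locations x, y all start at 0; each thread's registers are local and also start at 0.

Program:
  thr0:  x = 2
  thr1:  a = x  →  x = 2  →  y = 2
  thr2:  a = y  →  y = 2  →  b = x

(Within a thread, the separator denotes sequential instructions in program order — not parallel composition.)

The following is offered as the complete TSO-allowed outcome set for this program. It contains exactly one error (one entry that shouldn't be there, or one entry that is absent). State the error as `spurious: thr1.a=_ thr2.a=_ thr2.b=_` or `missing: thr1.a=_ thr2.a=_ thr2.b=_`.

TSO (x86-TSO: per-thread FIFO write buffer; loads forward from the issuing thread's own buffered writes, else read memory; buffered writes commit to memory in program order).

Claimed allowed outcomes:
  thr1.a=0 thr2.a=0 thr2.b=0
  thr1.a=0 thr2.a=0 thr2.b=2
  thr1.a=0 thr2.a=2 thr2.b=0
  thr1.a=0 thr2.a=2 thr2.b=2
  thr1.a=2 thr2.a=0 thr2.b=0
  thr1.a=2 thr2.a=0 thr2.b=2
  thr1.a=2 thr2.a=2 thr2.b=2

spurious: thr1.a=0 thr2.a=2 thr2.b=0

outcome vector order: (thr1.a,thr2.a,thr2.b)
TSO: 6 outcomes — {0/0/0 0/0/2 0/2/2 2/0/0 2/0/2 2/2/2}
claimed∖TSO = {0/2/0}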